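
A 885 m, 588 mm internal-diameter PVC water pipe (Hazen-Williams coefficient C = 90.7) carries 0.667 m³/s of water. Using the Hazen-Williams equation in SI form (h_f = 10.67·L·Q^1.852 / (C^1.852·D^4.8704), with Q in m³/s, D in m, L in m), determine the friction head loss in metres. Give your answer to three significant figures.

h_f ≈ 14.0 m

h_f = 10.67·885·0.667^1.852 / (90.7^1.852·0.588^4.8704) = 14.03 m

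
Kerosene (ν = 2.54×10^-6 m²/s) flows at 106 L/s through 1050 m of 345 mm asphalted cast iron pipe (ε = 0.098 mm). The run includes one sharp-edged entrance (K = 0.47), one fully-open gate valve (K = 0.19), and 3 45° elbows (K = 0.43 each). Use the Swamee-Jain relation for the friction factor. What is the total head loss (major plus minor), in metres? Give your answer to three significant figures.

H_L ≈ 3.77 m

V = 4Q/(πD²) = 1.134 m/s; V²/2g = 0.06553 m
Re = 1.54×10^5, ε/D = 2.84×10^-4 → f = 0.01827 (Swamee-Jain)
Major: h_f = f(L/D)·V²/2g = 0.01827·3043·0.06553 = 3.643 m
Minor: ΣK = 1.95; h_m = ΣK·V²/2g = 0.1278 m
Total H_L = 3.643 + 0.1278 = 3.771 m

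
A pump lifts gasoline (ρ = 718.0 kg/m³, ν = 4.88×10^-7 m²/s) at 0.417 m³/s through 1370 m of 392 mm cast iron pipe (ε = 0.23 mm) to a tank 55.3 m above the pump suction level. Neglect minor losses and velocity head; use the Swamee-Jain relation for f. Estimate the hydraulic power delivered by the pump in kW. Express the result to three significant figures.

P_hyd ≈ 272 kW

V = 4Q/(πD²) = 3.455 m/s; Re = 2.78×10^6; ε/D = 5.87×10^-4; f = 0.01754
h_f = f(L/D)V²/2g = 37.30 m
Total head H = z + h_f = 55.3 + 37.30 = 92.60 m
P_hyd = ρgQH = 718.0·9.81·0.417·92.60 = 272.0 kW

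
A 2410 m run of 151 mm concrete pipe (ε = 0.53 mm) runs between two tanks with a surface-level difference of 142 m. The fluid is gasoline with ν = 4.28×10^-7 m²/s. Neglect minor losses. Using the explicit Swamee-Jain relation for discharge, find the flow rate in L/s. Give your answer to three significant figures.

Swamee-Jain (Type II): Q = -0.965·√(gD⁵h_f/L)·ln[ε/(3.7D) + √(3.17ν²L/(gD³h_f))]
√(gD⁵h_f/L) = √(9.81·0.151⁵·142/2410) = 0.006736
ε/(3.7D) = 9.49×10^-4; √(3.17ν²L/(gD³h_f)) = 1.71×10^-5
Q = -0.965·0.006736·ln(9.657×10^-4) = 0.04513 m³/s
Check: V = 2.52 m/s, Re = 8.89×10^5, f = 0.02757, h_f = 142 m ≈ 142 m ✓

Q ≈ 45.1 L/s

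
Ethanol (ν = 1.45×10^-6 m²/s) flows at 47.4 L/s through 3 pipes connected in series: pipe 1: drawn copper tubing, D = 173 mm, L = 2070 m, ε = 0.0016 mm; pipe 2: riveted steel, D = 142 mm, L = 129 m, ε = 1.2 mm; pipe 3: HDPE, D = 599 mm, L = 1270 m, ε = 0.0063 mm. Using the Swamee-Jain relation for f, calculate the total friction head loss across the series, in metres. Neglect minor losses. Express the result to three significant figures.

H ≈ 52.5 m

Pipe 1: V = 2.016 m/s, Re = 2.41×10^5, ε/D = 9.25×10^-6, f = 0.01508, h_1 = f(L/D)V²/2g = 37.40 m
Pipe 2: V = 2.993 m/s, Re = 2.93×10^5, ε/D = 0.00845, f = 0.03619, h_2 = f(L/D)V²/2g = 15.01 m
Pipe 3: V = 0.1682 m/s, Re = 6.95×10^4, ε/D = 1.05×10^-5, f = 0.01936, h_3 = f(L/D)V²/2g = 0.05918 m
Series → Q common, losses add: H = Σh = 52.47 m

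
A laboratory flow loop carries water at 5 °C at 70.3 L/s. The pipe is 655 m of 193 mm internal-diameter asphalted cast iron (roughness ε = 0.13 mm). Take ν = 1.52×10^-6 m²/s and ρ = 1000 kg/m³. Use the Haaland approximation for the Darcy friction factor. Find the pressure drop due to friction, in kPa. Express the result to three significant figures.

Δp ≈ 186 kPa

V = 4Q/(πD²) = 4·0.0703/(π·0.193²) = 2.403 m/s
Re = VD/ν = 2.403·0.193/1.52×10^-6 = 3.05×10^5 → turbulent
ε/D = 0.13/193 = 6.74×10^-4
Haaland: f = 0.01900
h_f = f(L/D)V²/(2g) = 0.01900·(655/0.193)·2.403²/(2·9.81) = 18.98 m
Δp = ρg·h_f = 1000·9.81·18.98 = 186.2 kPa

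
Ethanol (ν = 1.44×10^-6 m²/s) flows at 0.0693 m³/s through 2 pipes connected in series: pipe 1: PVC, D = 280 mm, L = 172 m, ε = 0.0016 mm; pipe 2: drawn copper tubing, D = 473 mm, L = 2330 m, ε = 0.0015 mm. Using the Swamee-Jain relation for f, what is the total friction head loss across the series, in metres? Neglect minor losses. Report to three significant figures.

Pipe 1: V = 1.125 m/s, Re = 2.19×10^5, ε/D = 5.71×10^-6, f = 0.01532, h_1 = f(L/D)V²/2g = 0.6075 m
Pipe 2: V = 0.3944 m/s, Re = 1.30×10^5, ε/D = 3.17×10^-6, f = 0.01696, h_2 = f(L/D)V²/2g = 0.6622 m
Series → Q common, losses add: H = Σh = 1.270 m

H ≈ 1.27 m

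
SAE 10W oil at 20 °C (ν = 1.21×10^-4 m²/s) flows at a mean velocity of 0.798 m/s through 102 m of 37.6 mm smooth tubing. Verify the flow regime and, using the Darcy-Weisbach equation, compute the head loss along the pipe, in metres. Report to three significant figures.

Re = VD/ν = 0.798·0.03760/1.21×10^-4 = 248 → laminar (Re < 2300)
f = 64/Re = 0.2581
h_f = f(L/D)V²/(2g) = 0.2581·(102/0.03760)·0.798²/(2·9.81) = 22.72 m

h_f ≈ 22.7 m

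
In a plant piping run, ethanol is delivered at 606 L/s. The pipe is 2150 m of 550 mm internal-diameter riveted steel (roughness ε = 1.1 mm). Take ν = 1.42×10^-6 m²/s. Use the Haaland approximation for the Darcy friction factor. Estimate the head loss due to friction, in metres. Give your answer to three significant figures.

V = 4Q/(πD²) = 4·0.606/(π·0.550²) = 2.551 m/s
Re = VD/ν = 2.551·0.550/1.42×10^-6 = 9.88×10^5 → turbulent
ε/D = 1.1/550 = 0.00200
Haaland: f = 0.02363
h_f = f(L/D)V²/(2g) = 0.02363·(2150/0.550)·2.551²/(2·9.81) = 30.63 m

h_f ≈ 30.6 m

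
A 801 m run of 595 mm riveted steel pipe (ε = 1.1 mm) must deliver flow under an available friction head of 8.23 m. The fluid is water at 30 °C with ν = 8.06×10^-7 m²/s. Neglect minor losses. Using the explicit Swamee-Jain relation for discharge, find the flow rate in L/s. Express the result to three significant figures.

Q ≈ 634 L/s

Swamee-Jain (Type II): Q = -0.965·√(gD⁵h_f/L)·ln[ε/(3.7D) + √(3.17ν²L/(gD³h_f))]
√(gD⁵h_f/L) = √(9.81·0.595⁵·8.23/801) = 0.08670
ε/(3.7D) = 5.00×10^-4; √(3.17ν²L/(gD³h_f)) = 9.85×10^-6
Q = -0.965·0.08670·ln(5.095×10^-4) = 0.6343 m³/s
Check: V = 2.28 m/s, Re = 1.68×10^6, f = 0.02311, h_f = 8.25 m ≈ 8.23 m ✓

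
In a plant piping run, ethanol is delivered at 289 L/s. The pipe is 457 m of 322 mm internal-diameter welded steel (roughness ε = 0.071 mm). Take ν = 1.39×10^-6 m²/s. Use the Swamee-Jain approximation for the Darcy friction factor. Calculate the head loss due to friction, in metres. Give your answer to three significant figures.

V = 4Q/(πD²) = 4·0.289/(π·0.322²) = 3.549 m/s
Re = VD/ν = 3.549·0.322/1.39×10^-6 = 8.22×10^5 → turbulent
ε/D = 0.071/322 = 2.20×10^-4
Swamee-Jain: f = 0.01516
h_f = f(L/D)V²/(2g) = 0.01516·(457/0.322)·3.549²/(2·9.81) = 13.81 m

h_f ≈ 13.8 m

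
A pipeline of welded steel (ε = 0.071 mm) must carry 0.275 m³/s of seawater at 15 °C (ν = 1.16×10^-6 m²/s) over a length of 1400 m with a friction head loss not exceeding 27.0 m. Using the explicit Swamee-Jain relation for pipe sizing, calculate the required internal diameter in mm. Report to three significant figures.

D ≈ 349 mm

Swamee-Jain (Type III): D = 0.66·[ε^1.25·(LQ²/(gh_f))^4.75 + ν·Q^9.4·(L/(gh_f))^5.2]^0.04
LQ²/(gh_f) = 0.3997; L/(gh_f) = 5.286
Term 1 = ε^1.25·(…)^4.75 = 8.36×10^-8; Term 2 = ν·Q^9.4·(…)^5.2 = 3.58×10^-8
D = 0.66·(8.36×10^-8 + 3.58×10^-8)^0.04 = 0.3488 m = 349 mm
Check: V = 2.88 m/s, Re = 8.65×10^5, f = 0.01494, h_f = 25.3 m ≈ 27.0 m ✓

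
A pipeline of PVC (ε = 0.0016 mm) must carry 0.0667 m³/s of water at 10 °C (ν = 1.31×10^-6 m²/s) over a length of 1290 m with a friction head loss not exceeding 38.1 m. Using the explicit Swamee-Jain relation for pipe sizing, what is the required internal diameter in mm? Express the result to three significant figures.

Swamee-Jain (Type III): D = 0.66·[ε^1.25·(LQ²/(gh_f))^4.75 + ν·Q^9.4·(L/(gh_f))^5.2]^0.04
LQ²/(gh_f) = 0.01535; L/(gh_f) = 3.451
Term 1 = ε^1.25·(…)^4.75 = 1.38×10^-16; Term 2 = ν·Q^9.4·(…)^5.2 = 7.27×10^-15
D = 0.66·(1.38×10^-16 + 7.27×10^-15)^0.04 = 0.1796 m = 180 mm
Check: V = 2.63 m/s, Re = 3.61×10^5, f = 0.01401, h_f = 35.5 m ≈ 38.1 m ✓

D ≈ 180 mm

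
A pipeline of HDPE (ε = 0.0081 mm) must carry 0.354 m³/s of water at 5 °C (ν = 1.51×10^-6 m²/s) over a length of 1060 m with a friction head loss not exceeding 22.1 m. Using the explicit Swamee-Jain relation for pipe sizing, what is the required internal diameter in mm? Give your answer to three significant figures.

D ≈ 365 mm

Swamee-Jain (Type III): D = 0.66·[ε^1.25·(LQ²/(gh_f))^4.75 + ν·Q^9.4·(L/(gh_f))^5.2]^0.04
LQ²/(gh_f) = 0.6127; L/(gh_f) = 4.889
Term 1 = ε^1.25·(…)^4.75 = 4.22×10^-8; Term 2 = ν·Q^9.4·(…)^5.2 = 3.34×10^-7
D = 0.66·(4.22×10^-8 + 3.34×10^-7)^0.04 = 0.3652 m = 365 mm
Check: V = 3.38 m/s, Re = 8.17×10^5, f = 0.01248, h_f = 21.1 m ≈ 22.1 m ✓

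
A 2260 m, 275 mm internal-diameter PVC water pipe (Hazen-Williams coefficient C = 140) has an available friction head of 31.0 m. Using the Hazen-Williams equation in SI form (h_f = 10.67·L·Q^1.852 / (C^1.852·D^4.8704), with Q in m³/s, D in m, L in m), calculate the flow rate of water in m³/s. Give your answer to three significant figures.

Rearranging: Q = [h_f·C^1.852·D^4.8704 / (10.67·L)]^(1/1.852)
Q = [31.0·140^1.852·0.275^4.8704 / (10.67·2260)]^0.540 = 0.1290 m³/s

Q ≈ 0.129 m³/s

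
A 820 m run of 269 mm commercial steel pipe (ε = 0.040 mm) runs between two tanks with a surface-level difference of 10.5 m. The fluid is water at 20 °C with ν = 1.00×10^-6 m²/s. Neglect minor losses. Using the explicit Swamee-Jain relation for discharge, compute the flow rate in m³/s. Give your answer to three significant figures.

Q ≈ 0.122 m³/s

Swamee-Jain (Type II): Q = -0.965·√(gD⁵h_f/L)·ln[ε/(3.7D) + √(3.17ν²L/(gD³h_f))]
√(gD⁵h_f/L) = √(9.81·0.269⁵·10.5/820) = 0.01330
ε/(3.7D) = 4.02×10^-5; √(3.17ν²L/(gD³h_f)) = 3.60×10^-5
Q = -0.965·0.01330·ln(7.620×10^-5) = 0.1217 m³/s
Check: V = 2.14 m/s, Re = 5.76×10^5, f = 0.01480, h_f = 10.5 m ≈ 10.5 m ✓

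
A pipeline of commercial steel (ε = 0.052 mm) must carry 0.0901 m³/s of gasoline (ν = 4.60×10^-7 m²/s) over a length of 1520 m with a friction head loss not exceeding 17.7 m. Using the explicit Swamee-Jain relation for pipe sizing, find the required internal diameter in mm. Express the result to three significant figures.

Swamee-Jain (Type III): D = 0.66·[ε^1.25·(LQ²/(gh_f))^4.75 + ν·Q^9.4·(L/(gh_f))^5.2]^0.04
LQ²/(gh_f) = 0.07106; L/(gh_f) = 8.754
Term 1 = ε^1.25·(…)^4.75 = 1.55×10^-11; Term 2 = ν·Q^9.4·(…)^5.2 = 5.45×10^-12
D = 0.66·(1.55×10^-11 + 5.45×10^-12)^0.04 = 0.2468 m = 247 mm
Check: V = 1.88 m/s, Re = 1.01×10^6, f = 0.01488, h_f = 16.6 m ≈ 17.7 m ✓

D ≈ 247 mm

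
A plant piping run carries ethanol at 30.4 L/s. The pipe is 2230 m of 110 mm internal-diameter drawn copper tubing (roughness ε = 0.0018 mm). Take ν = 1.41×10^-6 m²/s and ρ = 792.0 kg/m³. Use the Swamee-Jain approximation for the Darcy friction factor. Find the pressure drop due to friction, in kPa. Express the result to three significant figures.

V = 4Q/(πD²) = 4·0.0304/(π·0.110²) = 3.199 m/s
Re = VD/ν = 3.199·0.110/1.41×10^-6 = 2.50×10^5 → turbulent
ε/D = 0.0018/110 = 1.64×10^-5
Swamee-Jain: f = 0.01505
h_f = f(L/D)V²/(2g) = 0.01505·(2230/0.110)·3.199²/(2·9.81) = 159.2 m
Δp = ρg·h_f = 792.0·9.81·159.2 = 1237 kPa

Δp ≈ 1240 kPa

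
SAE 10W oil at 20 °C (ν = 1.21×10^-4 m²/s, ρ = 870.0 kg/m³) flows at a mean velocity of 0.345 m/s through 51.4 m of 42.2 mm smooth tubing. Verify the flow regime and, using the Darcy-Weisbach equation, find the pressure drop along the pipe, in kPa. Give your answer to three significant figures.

Re = VD/ν = 0.345·0.04220/1.21×10^-4 = 120 → laminar (Re < 2300)
f = 64/Re = 0.5319
h_f = f(L/D)V²/(2g) = 0.5319·(51.4/0.04220)·0.345²/(2·9.81) = 3.930 m
Δp = ρg·h_f = 870.0·9.81·3.930 = 33.54 kPa

Δp ≈ 33.5 kPa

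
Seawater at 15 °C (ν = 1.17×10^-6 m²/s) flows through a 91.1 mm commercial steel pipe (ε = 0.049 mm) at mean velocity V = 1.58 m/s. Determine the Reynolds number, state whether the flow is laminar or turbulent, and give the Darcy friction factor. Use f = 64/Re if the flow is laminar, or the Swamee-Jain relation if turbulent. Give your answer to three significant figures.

Re ≈ 1.23×10^5; turbulent; f ≈ 0.0201

Re = VD/ν = 1.580·0.0911/1.17×10^-6 = 1.23×10^5
Re > 4000 → turbulent; ε/D = 5.38×10^-4
Swamee-Jain: f = 0.02008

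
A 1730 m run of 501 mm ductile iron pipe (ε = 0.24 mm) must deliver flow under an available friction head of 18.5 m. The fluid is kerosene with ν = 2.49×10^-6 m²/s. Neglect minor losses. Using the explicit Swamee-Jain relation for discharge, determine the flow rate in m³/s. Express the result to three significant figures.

Swamee-Jain (Type II): Q = -0.965·√(gD⁵h_f/L)·ln[ε/(3.7D) + √(3.17ν²L/(gD³h_f))]
√(gD⁵h_f/L) = √(9.81·0.501⁵·18.5/1730) = 0.05754
ε/(3.7D) = 1.29×10^-4; √(3.17ν²L/(gD³h_f)) = 3.86×10^-5
Q = -0.965·0.05754·ln(1.681×10^-4) = 0.4826 m³/s
Check: V = 2.45 m/s, Re = 4.93×10^5, f = 0.01766, h_f = 18.6 m ≈ 18.5 m ✓

Q ≈ 0.483 m³/s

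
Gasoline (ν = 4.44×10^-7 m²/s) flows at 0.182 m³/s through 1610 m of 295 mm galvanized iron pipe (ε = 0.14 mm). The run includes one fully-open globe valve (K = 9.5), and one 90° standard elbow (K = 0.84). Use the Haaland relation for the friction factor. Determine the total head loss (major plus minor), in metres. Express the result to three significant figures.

V = 4Q/(πD²) = 2.663 m/s; V²/2g = 0.3614 m
Re = 1.77×10^6, ε/D = 4.75×10^-4 → f = 0.01680 (Haaland)
Major: h_f = f(L/D)·V²/2g = 0.01680·5458·0.3614 = 33.14 m
Minor: ΣK = 10.3; h_m = ΣK·V²/2g = 3.737 m
Total H_L = 33.14 + 3.737 = 36.88 m

H_L ≈ 36.9 m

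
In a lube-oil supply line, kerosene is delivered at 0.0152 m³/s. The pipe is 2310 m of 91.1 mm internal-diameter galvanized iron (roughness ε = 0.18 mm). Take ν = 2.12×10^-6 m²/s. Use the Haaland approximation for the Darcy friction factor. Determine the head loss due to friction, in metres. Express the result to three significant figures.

V = 4Q/(πD²) = 4·0.0152/(π·0.0911²) = 2.332 m/s
Re = VD/ν = 2.332·0.0911/2.12×10^-6 = 1.00×10^5 → turbulent
ε/D = 0.18/91.1 = 0.00198
Haaland: f = 0.02491
h_f = f(L/D)V²/(2g) = 0.02491·(2310/0.0911)·2.332²/(2·9.81) = 175.1 m

h_f ≈ 175 m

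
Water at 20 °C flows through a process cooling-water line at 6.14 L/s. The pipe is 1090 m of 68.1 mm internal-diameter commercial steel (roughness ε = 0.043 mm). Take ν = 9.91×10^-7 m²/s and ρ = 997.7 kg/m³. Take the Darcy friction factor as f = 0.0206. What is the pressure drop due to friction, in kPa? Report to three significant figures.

V = 4Q/(πD²) = 4·0.00614/(π·0.0681²) = 1.686 m/s
h_f = f(L/D)V²/(2g) = 0.02060·(1090/0.0681)·1.686²/(2·9.81) = 47.75 m
Δp = ρg·h_f = 997.7·9.81·47.75 = 467.4 kPa

Δp ≈ 467 kPa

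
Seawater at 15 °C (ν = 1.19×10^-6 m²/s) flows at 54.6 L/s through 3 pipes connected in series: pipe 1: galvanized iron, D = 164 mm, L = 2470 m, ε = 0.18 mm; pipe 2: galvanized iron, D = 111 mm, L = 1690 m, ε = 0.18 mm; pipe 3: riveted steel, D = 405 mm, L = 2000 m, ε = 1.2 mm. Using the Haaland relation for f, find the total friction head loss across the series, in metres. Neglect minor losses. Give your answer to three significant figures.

Pipe 1: V = 2.585 m/s, Re = 3.56×10^5, ε/D = 0.00110, f = 0.02081, h_1 = f(L/D)V²/2g = 106.7 m
Pipe 2: V = 5.642 m/s, Re = 5.26×10^5, ε/D = 0.00162, f = 0.02257, h_2 = f(L/D)V²/2g = 557.5 m
Pipe 3: V = 0.4238 m/s, Re = 1.44×10^5, ε/D = 0.00296, f = 0.02696, h_3 = f(L/D)V²/2g = 1.219 m
Series → Q common, losses add: H = Σh = 665.4 m

H ≈ 665 m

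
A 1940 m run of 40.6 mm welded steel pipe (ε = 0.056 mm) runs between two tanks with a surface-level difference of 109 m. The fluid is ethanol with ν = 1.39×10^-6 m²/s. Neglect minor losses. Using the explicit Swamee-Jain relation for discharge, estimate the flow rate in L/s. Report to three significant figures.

Q ≈ 1.70 L/s

Swamee-Jain (Type II): Q = -0.965·√(gD⁵h_f/L)·ln[ε/(3.7D) + √(3.17ν²L/(gD³h_f))]
√(gD⁵h_f/L) = √(9.81·0.0406⁵·109/1940) = 2.466×10^-4
ε/(3.7D) = 3.73×10^-4; √(3.17ν²L/(gD³h_f)) = 4.07×10^-4
Q = -0.965·2.466×10^-4·ln(7.803×10^-4) = 0.001703 m³/s
Check: V = 1.32 m/s, Re = 3.84×10^4, f = 0.02609, h_f = 110 m ≈ 109 m ✓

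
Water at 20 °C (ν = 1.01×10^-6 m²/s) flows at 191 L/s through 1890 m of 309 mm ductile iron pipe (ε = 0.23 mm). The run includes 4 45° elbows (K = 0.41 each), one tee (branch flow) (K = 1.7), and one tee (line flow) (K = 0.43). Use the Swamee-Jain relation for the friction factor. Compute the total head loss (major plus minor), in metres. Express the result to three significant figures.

H_L ≈ 39.4 m

V = 4Q/(πD²) = 2.547 m/s; V²/2g = 0.3306 m
Re = 7.79×10^5, ε/D = 7.44×10^-4 → f = 0.01888 (Swamee-Jain)
Major: h_f = f(L/D)·V²/2g = 0.01888·6117·0.3306 = 38.19 m
Minor: ΣK = 3.77; h_m = ΣK·V²/2g = 1.247 m
Total H_L = 38.19 + 1.247 = 39.43 m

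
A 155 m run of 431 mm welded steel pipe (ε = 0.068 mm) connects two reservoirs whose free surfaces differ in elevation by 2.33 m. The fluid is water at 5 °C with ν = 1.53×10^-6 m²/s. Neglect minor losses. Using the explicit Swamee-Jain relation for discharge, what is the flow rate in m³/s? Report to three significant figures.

Swamee-Jain (Type II): Q = -0.965·√(gD⁵h_f/L)·ln[ε/(3.7D) + √(3.17ν²L/(gD³h_f))]
√(gD⁵h_f/L) = √(9.81·0.431⁵·2.33/155) = 0.04683
ε/(3.7D) = 4.26×10^-5; √(3.17ν²L/(gD³h_f)) = 2.51×10^-5
Q = -0.965·0.04683·ln(6.771×10^-5) = 0.4339 m³/s
Check: V = 2.97 m/s, Re = 8.38×10^5, f = 0.01446, h_f = 2.34 m ≈ 2.33 m ✓

Q ≈ 0.434 m³/s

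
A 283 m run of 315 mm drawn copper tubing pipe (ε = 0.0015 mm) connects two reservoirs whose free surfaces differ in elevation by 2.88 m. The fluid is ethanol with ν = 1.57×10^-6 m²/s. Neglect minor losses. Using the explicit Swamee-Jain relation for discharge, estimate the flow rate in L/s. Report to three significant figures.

Swamee-Jain (Type II): Q = -0.965·√(gD⁵h_f/L)·ln[ε/(3.7D) + √(3.17ν²L/(gD³h_f))]
√(gD⁵h_f/L) = √(9.81·0.315⁵·2.88/283) = 0.01760
ε/(3.7D) = 1.29×10^-6; √(3.17ν²L/(gD³h_f)) = 5.00×10^-5
Q = -0.965·0.01760·ln(5.133×10^-5) = 0.1677 m³/s
Check: V = 2.15 m/s, Re = 4.32×10^5, f = 0.01351, h_f = 2.87 m ≈ 2.88 m ✓

Q ≈ 168 L/s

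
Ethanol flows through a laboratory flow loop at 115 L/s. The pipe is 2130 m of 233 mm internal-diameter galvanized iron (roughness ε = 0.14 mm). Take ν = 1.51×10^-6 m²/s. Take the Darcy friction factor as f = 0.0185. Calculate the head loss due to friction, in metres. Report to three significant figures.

V = 4Q/(πD²) = 4·0.115/(π·0.233²) = 2.697 m/s
h_f = f(L/D)V²/(2g) = 0.01850·(2130/0.233)·2.697²/(2·9.81) = 62.70 m

h_f ≈ 62.7 m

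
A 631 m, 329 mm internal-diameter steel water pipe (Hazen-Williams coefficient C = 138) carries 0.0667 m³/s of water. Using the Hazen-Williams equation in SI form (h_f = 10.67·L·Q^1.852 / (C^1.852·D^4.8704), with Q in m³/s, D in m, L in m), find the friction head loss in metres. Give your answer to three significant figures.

h_f ≈ 1.09 m

h_f = 10.67·631·0.0667^1.852 / (138^1.852·0.329^4.8704) = 1.094 m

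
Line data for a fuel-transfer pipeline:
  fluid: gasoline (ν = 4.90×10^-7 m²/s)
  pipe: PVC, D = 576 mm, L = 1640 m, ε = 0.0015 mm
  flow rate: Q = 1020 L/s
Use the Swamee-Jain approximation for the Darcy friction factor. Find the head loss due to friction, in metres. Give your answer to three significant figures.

h_f ≈ 20.7 m

V = 4Q/(πD²) = 4·1.02/(π·0.576²) = 3.914 m/s
Re = VD/ν = 3.914·0.576/4.90×10^-7 = 4.60×10^6 → turbulent
ε/D = 0.0015/576 = 2.60×10^-6
Swamee-Jain: f = 0.009289
h_f = f(L/D)V²/(2g) = 0.009289·(1640/0.576)·3.914²/(2·9.81) = 20.65 m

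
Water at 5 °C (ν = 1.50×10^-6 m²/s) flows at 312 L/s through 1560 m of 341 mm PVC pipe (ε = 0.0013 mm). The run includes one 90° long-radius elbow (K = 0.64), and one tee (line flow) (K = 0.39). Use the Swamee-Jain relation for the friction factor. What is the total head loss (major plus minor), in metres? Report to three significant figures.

H_L ≈ 33.8 m

V = 4Q/(πD²) = 3.416 m/s; V²/2g = 0.5949 m
Re = 7.77×10^5, ε/D = 3.81×10^-6 → f = 0.01220 (Swamee-Jain)
Major: h_f = f(L/D)·V²/2g = 0.01220·4575·0.5949 = 33.20 m
Minor: ΣK = 1.03; h_m = ΣK·V²/2g = 0.6127 m
Total H_L = 33.20 + 0.6127 = 33.81 m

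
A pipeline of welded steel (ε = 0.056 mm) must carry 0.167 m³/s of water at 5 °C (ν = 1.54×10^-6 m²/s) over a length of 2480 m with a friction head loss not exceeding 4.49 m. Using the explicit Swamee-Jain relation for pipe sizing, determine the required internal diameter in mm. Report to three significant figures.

D ≈ 462 mm

Swamee-Jain (Type III): D = 0.66·[ε^1.25·(LQ²/(gh_f))^4.75 + ν·Q^9.4·(L/(gh_f))^5.2]^0.04
LQ²/(gh_f) = 1.570; L/(gh_f) = 56.30
Term 1 = ε^1.25·(…)^4.75 = 4.13×10^-5; Term 2 = ν·Q^9.4·(…)^5.2 = 9.63×10^-5
D = 0.66·(4.13×10^-5 + 9.63×10^-5)^0.04 = 0.4625 m = 462 mm
Check: V = 0.994 m/s, Re = 2.99×10^5, f = 0.01564, h_f = 4.23 m ≈ 4.49 m ✓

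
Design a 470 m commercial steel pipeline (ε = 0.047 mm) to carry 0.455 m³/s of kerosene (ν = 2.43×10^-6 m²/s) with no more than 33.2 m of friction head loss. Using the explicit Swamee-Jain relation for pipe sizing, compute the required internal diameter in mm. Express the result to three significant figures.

D ≈ 326 mm

Swamee-Jain (Type III): D = 0.66·[ε^1.25·(LQ²/(gh_f))^4.75 + ν·Q^9.4·(L/(gh_f))^5.2]^0.04
LQ²/(gh_f) = 0.2988; L/(gh_f) = 1.443
Term 1 = ε^1.25·(…)^4.75 = 1.25×10^-8; Term 2 = ν·Q^9.4·(…)^5.2 = 9.98×10^-9
D = 0.66·(1.25×10^-8 + 9.98×10^-9)^0.04 = 0.3263 m = 326 mm
Check: V = 5.44 m/s, Re = 7.31×10^5, f = 0.01445, h_f = 31.4 m ≈ 33.2 m ✓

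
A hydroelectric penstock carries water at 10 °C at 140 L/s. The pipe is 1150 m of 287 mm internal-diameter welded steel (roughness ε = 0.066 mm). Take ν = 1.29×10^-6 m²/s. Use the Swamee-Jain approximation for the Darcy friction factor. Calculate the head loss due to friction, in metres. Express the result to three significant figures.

V = 4Q/(πD²) = 4·0.140/(π·0.287²) = 2.164 m/s
Re = VD/ν = 2.164·0.287/1.29×10^-6 = 4.81×10^5 → turbulent
ε/D = 0.066/287 = 2.30×10^-4
Swamee-Jain: f = 0.01583
h_f = f(L/D)V²/(2g) = 0.01583·(1150/0.287)·2.164²/(2·9.81) = 15.14 m

h_f ≈ 15.1 m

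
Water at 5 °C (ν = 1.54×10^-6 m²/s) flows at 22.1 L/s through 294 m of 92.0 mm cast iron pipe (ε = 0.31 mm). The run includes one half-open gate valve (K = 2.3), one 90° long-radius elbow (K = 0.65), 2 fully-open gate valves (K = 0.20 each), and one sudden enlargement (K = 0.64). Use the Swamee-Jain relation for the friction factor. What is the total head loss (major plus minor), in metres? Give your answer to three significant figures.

V = 4Q/(πD²) = 3.325 m/s; V²/2g = 0.5633 m
Re = 1.99×10^5, ε/D = 0.00337 → f = 0.02785 (Swamee-Jain)
Major: h_f = f(L/D)·V²/2g = 0.02785·3196·0.5633 = 50.13 m
Minor: ΣK = 3.99; h_m = ΣK·V²/2g = 2.248 m
Total H_L = 50.13 + 2.248 = 52.38 m

H_L ≈ 52.4 m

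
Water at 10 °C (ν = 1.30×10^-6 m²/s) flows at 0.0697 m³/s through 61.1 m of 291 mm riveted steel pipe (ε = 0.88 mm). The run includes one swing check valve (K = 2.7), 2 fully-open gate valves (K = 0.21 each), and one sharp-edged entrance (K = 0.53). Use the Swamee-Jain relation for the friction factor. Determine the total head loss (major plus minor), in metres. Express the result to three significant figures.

H_L ≈ 0.521 m

V = 4Q/(πD²) = 1.048 m/s; V²/2g = 0.05598 m
Re = 2.35×10^5, ε/D = 0.00302 → f = 0.02696 (Swamee-Jain)
Major: h_f = f(L/D)·V²/2g = 0.02696·210.0·0.05598 = 0.3169 m
Minor: ΣK = 3.65; h_m = ΣK·V²/2g = 0.2043 m
Total H_L = 0.3169 + 0.2043 = 0.5212 m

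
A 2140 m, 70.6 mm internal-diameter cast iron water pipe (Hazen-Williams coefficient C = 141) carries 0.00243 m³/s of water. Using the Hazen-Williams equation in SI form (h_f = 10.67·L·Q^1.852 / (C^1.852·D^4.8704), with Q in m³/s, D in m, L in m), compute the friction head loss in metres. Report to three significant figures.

h_f = 10.67·2140·0.00243^1.852 / (141^1.852·0.0706^4.8704) = 13.90 m

h_f ≈ 13.9 m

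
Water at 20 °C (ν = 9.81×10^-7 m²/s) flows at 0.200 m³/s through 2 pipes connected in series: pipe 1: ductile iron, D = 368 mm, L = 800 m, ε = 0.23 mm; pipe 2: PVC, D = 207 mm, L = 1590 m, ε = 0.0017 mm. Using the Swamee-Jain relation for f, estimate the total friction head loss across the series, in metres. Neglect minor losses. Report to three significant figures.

H ≈ 165 m

Pipe 1: V = 1.880 m/s, Re = 7.05×10^5, ε/D = 6.25×10^-4, f = 0.01828, h_1 = f(L/D)V²/2g = 7.160 m
Pipe 2: V = 5.943 m/s, Re = 1.25×10^6, ε/D = 8.21×10^-6, f = 0.01141, h_2 = f(L/D)V²/2g = 157.8 m
Series → Q common, losses add: H = Σh = 164.9 m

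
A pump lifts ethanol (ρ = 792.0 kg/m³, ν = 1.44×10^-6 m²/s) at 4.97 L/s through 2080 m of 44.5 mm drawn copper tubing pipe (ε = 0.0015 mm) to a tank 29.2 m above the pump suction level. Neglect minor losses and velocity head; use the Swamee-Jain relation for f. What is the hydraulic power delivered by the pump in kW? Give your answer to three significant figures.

P_hyd ≈ 18.1 kW

V = 4Q/(πD²) = 3.196 m/s; Re = 9.88×10^4; ε/D = 3.37×10^-5; f = 0.01811
h_f = f(L/D)V²/2g = 440.6 m
Total head H = z + h_f = 29.2 + 440.6 = 469.8 m
P_hyd = ρgQH = 792.0·9.81·0.00497·469.8 = 18.14 kW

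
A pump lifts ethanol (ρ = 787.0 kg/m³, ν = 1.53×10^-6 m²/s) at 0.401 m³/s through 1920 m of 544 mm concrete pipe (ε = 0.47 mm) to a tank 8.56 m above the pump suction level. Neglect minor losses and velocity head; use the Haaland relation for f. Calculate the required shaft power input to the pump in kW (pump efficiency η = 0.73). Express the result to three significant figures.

P_shaft ≈ 80.5 kW

V = 4Q/(πD²) = 1.725 m/s; Re = 6.13×10^5; ε/D = 8.64×10^-4; f = 0.01947
h_f = f(L/D)V²/2g = 10.42 m
Total head H = z + h_f = 8.56 + 10.42 = 18.98 m
P_hyd = ρgQH = 787.0·9.81·0.401·18.98 = 58.77 kW
P_shaft = P_hyd/η = 58.77/0.73 = 80.51 kW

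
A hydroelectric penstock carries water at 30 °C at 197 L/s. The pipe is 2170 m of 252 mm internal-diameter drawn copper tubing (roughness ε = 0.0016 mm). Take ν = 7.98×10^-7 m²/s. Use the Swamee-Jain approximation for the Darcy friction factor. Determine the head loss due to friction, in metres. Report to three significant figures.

V = 4Q/(πD²) = 4·0.197/(π·0.252²) = 3.950 m/s
Re = VD/ν = 3.950·0.252/7.98×10^-7 = 1.25×10^6 → turbulent
ε/D = 0.0016/252 = 6.35×10^-6
Swamee-Jain: f = 0.01137
h_f = f(L/D)V²/(2g) = 0.01137·(2170/0.252)·3.950²/(2·9.81) = 77.84 m

h_f ≈ 77.8 m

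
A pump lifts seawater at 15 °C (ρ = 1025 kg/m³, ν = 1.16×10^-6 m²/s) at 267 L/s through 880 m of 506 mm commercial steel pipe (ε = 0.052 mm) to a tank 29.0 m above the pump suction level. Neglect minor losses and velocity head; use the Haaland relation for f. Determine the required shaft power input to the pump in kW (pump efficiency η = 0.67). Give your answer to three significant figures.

P_shaft ≈ 125 kW

V = 4Q/(πD²) = 1.328 m/s; Re = 5.79×10^5; ε/D = 1.03×10^-4; f = 0.01406
h_f = f(L/D)V²/2g = 2.198 m
Total head H = z + h_f = 29.0 + 2.198 = 31.20 m
P_hyd = ρgQH = 1025·9.81·0.267·31.20 = 83.76 kW
P_shaft = P_hyd/η = 83.76/0.67 = 125.0 kW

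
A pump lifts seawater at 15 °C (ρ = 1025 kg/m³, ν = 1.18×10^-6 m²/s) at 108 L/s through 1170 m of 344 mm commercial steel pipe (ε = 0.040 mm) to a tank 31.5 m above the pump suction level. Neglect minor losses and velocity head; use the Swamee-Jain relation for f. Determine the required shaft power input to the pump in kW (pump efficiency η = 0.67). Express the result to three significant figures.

P_shaft ≈ 56.9 kW

V = 4Q/(πD²) = 1.162 m/s; Re = 3.39×10^5; ε/D = 1.16×10^-4; f = 0.01534
h_f = f(L/D)V²/2g = 3.592 m
Total head H = z + h_f = 31.5 + 3.592 = 35.09 m
P_hyd = ρgQH = 1025·9.81·0.108·35.09 = 38.11 kW
P_shaft = P_hyd/η = 38.11/0.67 = 56.88 kW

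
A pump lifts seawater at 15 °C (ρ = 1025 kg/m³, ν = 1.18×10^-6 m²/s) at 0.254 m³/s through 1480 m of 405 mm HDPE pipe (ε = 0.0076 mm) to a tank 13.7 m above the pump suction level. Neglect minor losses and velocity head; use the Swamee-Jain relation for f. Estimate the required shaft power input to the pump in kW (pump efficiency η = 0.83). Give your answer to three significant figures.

P_shaft ≈ 70.6 kW

V = 4Q/(πD²) = 1.972 m/s; Re = 6.77×10^5; ε/D = 1.88×10^-5; f = 0.01277
h_f = f(L/D)V²/2g = 9.243 m
Total head H = z + h_f = 13.7 + 9.243 = 22.94 m
P_hyd = ρgQH = 1025·9.81·0.254·22.94 = 58.60 kW
P_shaft = P_hyd/η = 58.60/0.83 = 70.60 kW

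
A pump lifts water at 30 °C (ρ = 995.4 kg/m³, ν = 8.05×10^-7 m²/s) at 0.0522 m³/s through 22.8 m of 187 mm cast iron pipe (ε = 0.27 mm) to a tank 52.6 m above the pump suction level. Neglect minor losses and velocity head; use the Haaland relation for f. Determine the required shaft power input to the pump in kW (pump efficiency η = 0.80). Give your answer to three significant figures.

P_shaft ≈ 33.8 kW

V = 4Q/(πD²) = 1.901 m/s; Re = 4.42×10^5; ε/D = 0.00144; f = 0.02202
h_f = f(L/D)V²/2g = 0.4942 m
Total head H = z + h_f = 52.6 + 0.4942 = 53.09 m
P_hyd = ρgQH = 995.4·9.81·0.0522·53.09 = 27.06 kW
P_shaft = P_hyd/η = 27.06/0.80 = 33.83 kW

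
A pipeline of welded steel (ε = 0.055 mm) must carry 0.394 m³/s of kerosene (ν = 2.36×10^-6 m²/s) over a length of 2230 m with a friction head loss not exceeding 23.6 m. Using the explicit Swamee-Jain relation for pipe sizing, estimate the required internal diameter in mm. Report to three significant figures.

D ≈ 453 mm

Swamee-Jain (Type III): D = 0.66·[ε^1.25·(LQ²/(gh_f))^4.75 + ν·Q^9.4·(L/(gh_f))^5.2]^0.04
LQ²/(gh_f) = 1.495; L/(gh_f) = 9.632
Term 1 = ε^1.25·(…)^4.75 = 3.20×10^-5; Term 2 = ν·Q^9.4·(…)^5.2 = 4.85×10^-5
D = 0.66·(3.20×10^-5 + 4.85×10^-5)^0.04 = 0.4527 m = 453 mm
Check: V = 2.45 m/s, Re = 4.70×10^5, f = 0.01481, h_f = 22.3 m ≈ 23.6 m ✓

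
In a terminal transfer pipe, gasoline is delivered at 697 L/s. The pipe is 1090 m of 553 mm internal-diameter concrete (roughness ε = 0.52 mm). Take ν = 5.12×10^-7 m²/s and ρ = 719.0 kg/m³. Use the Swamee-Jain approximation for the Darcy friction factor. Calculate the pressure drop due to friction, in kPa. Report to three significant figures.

V = 4Q/(πD²) = 4·0.697/(π·0.553²) = 2.902 m/s
Re = VD/ν = 2.902·0.553/5.12×10^-7 = 3.13×10^6 → turbulent
ε/D = 0.52/553 = 9.40×10^-4
Swamee-Jain: f = 0.01949
h_f = f(L/D)V²/(2g) = 0.01949·(1090/0.553)·2.902²/(2·9.81) = 16.49 m
Δp = ρg·h_f = 719.0·9.81·16.49 = 116.3 kPa

Δp ≈ 116 kPa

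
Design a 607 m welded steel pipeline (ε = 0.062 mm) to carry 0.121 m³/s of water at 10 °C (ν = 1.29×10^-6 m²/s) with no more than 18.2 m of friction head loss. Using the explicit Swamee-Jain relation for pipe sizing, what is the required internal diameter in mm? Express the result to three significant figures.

Swamee-Jain (Type III): D = 0.66·[ε^1.25·(LQ²/(gh_f))^4.75 + ν·Q^9.4·(L/(gh_f))^5.2]^0.04
LQ²/(gh_f) = 0.04978; L/(gh_f) = 3.400
Term 1 = ε^1.25·(…)^4.75 = 3.56×10^-12; Term 2 = ν·Q^9.4·(…)^5.2 = 1.79×10^-12
D = 0.66·(3.56×10^-12 + 1.79×10^-12)^0.04 = 0.2337 m = 234 mm
Check: V = 2.82 m/s, Re = 5.11×10^5, f = 0.01606, h_f = 16.9 m ≈ 18.2 m ✓

D ≈ 234 mm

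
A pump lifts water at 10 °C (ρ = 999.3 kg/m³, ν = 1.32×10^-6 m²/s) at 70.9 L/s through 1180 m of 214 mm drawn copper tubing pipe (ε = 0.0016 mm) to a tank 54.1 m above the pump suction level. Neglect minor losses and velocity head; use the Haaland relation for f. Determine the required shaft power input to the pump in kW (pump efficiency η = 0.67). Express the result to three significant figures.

P_shaft ≈ 72.2 kW

V = 4Q/(πD²) = 1.971 m/s; Re = 3.20×10^5; ε/D = 7.48×10^-6; f = 0.01424
h_f = f(L/D)V²/2g = 15.55 m
Total head H = z + h_f = 54.1 + 15.55 = 69.65 m
P_hyd = ρgQH = 999.3·9.81·0.0709·69.65 = 48.41 kW
P_shaft = P_hyd/η = 48.41/0.67 = 72.25 kW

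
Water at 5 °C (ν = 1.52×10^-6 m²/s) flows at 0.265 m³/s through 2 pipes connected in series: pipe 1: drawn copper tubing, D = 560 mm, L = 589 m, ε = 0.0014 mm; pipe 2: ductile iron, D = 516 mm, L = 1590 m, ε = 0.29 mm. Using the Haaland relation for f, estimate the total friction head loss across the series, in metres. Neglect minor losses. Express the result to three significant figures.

H ≈ 5.41 m

Pipe 1: V = 1.076 m/s, Re = 3.96×10^5, ε/D = 2.50×10^-6, f = 0.01365, h_1 = f(L/D)V²/2g = 0.8468 m
Pipe 2: V = 1.267 m/s, Re = 4.30×10^5, ε/D = 5.62×10^-4, f = 0.01808, h_2 = f(L/D)V²/2g = 4.559 m
Series → Q common, losses add: H = Σh = 5.406 m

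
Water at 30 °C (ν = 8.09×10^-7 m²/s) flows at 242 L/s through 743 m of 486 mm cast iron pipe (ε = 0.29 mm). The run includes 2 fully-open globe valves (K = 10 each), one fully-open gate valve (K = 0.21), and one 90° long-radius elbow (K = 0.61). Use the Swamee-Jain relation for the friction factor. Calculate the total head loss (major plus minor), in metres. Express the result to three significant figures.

V = 4Q/(πD²) = 1.305 m/s; V²/2g = 0.08674 m
Re = 7.84×10^5, ε/D = 5.97×10^-4 → f = 0.01805 (Swamee-Jain)
Major: h_f = f(L/D)·V²/2g = 0.01805·1529·0.08674 = 2.393 m
Minor: ΣK = 20.8; h_m = ΣK·V²/2g = 1.806 m
Total H_L = 2.393 + 1.806 = 4.199 m

H_L ≈ 4.20 m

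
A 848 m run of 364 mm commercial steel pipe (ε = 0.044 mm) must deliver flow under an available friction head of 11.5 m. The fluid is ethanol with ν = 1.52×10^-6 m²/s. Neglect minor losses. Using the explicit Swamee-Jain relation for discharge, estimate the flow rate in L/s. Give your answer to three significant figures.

Q ≈ 271 L/s

Swamee-Jain (Type II): Q = -0.965·√(gD⁵h_f/L)·ln[ε/(3.7D) + √(3.17ν²L/(gD³h_f))]
√(gD⁵h_f/L) = √(9.81·0.364⁵·11.5/848) = 0.02916
ε/(3.7D) = 3.27×10^-5; √(3.17ν²L/(gD³h_f)) = 3.38×10^-5
Q = -0.965·0.02916·ln(6.646×10^-5) = 0.2706 m³/s
Check: V = 2.60 m/s, Re = 6.23×10^5, f = 0.01438, h_f = 11.5 m ≈ 11.5 m ✓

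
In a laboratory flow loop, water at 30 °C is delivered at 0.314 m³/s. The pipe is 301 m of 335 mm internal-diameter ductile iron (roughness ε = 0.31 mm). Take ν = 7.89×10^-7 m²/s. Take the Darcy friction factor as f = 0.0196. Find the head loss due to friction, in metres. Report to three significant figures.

V = 4Q/(πD²) = 4·0.314/(π·0.335²) = 3.562 m/s
h_f = f(L/D)V²/(2g) = 0.01960·(301/0.335)·3.562²/(2·9.81) = 11.39 m

h_f ≈ 11.4 m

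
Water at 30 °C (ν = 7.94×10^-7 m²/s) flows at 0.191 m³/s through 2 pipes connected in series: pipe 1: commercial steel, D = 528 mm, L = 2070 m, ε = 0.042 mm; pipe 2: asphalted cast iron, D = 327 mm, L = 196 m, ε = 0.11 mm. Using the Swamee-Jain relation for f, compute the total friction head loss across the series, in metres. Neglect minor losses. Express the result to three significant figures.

H ≈ 4.67 m

Pipe 1: V = 0.8723 m/s, Re = 5.80×10^5, ε/D = 7.95×10^-5, f = 0.01397, h_1 = f(L/D)V²/2g = 2.124 m
Pipe 2: V = 2.274 m/s, Re = 9.37×10^5, ε/D = 3.36×10^-4, f = 0.01611, h_2 = f(L/D)V²/2g = 2.546 m
Series → Q common, losses add: H = Σh = 4.670 m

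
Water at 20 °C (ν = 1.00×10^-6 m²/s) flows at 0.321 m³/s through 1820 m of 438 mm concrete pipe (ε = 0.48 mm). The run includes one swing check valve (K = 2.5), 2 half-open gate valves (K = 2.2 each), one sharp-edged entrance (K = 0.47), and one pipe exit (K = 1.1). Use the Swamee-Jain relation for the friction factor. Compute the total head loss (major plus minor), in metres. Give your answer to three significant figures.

H_L ≈ 21.6 m

V = 4Q/(πD²) = 2.130 m/s; V²/2g = 0.2313 m
Re = 9.33×10^5, ε/D = 0.00110 → f = 0.02048 (Swamee-Jain)
Major: h_f = f(L/D)·V²/2g = 0.02048·4155·0.2313 = 19.68 m
Minor: ΣK = 8.47; h_m = ΣK·V²/2g = 1.959 m
Total H_L = 19.68 + 1.959 = 21.64 m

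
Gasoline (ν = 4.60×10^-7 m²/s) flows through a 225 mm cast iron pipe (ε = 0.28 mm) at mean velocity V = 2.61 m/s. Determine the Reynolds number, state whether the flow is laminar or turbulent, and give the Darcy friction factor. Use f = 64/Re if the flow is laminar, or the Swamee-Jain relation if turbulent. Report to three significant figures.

Re ≈ 1.28×10^6; turbulent; f ≈ 0.0210

Re = VD/ν = 2.610·0.225/4.60×10^-7 = 1.28×10^6
Re > 4000 → turbulent; ε/D = 0.00124
Swamee-Jain: f = 0.02100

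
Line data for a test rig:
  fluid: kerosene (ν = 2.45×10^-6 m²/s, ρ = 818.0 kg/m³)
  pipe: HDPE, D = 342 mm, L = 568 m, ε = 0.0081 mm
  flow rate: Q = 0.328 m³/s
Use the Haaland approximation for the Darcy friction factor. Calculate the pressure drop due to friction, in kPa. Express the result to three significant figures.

Δp ≈ 116 kPa

V = 4Q/(πD²) = 4·0.328/(π·0.342²) = 3.571 m/s
Re = VD/ν = 3.571·0.342/2.45×10^-6 = 4.98×10^5 → turbulent
ε/D = 0.0081/342 = 2.37×10^-5
Haaland: f = 0.01335
h_f = f(L/D)V²/(2g) = 0.01335·(568/0.342)·3.571²/(2·9.81) = 14.41 m
Δp = ρg·h_f = 818.0·9.81·14.41 = 115.6 kPa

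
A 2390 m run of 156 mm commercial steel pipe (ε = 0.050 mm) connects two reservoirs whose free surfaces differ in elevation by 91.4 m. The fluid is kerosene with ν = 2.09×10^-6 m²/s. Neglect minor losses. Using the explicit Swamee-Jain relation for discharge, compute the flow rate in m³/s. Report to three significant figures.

Q ≈ 0.0488 m³/s

Swamee-Jain (Type II): Q = -0.965·√(gD⁵h_f/L)·ln[ε/(3.7D) + √(3.17ν²L/(gD³h_f))]
√(gD⁵h_f/L) = √(9.81·0.156⁵·91.4/2390) = 0.005887
ε/(3.7D) = 8.66×10^-5; √(3.17ν²L/(gD³h_f)) = 9.86×10^-5
Q = -0.965·0.005887·ln(1.852×10^-4) = 0.04882 m³/s
Check: V = 2.55 m/s, Re = 1.91×10^5, f = 0.01801, h_f = 91.8 m ≈ 91.4 m ✓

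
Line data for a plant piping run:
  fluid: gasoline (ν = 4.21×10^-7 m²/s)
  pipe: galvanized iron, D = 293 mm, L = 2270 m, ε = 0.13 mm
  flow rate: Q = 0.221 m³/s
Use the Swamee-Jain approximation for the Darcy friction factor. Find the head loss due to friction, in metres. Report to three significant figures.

h_f ≈ 70.3 m

V = 4Q/(πD²) = 4·0.221/(π·0.293²) = 3.278 m/s
Re = VD/ν = 3.278·0.293/4.21×10^-7 = 2.28×10^6 → turbulent
ε/D = 0.13/293 = 4.44×10^-4
Swamee-Jain: f = 0.01658
h_f = f(L/D)V²/(2g) = 0.01658·(2270/0.293)·3.278²/(2·9.81) = 70.32 m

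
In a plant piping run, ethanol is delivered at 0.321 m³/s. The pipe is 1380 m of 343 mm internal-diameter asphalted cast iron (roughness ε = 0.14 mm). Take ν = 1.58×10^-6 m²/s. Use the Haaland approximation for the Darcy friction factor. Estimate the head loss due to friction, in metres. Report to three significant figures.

h_f ≈ 41.2 m

V = 4Q/(πD²) = 4·0.321/(π·0.343²) = 3.474 m/s
Re = VD/ν = 3.474·0.343/1.58×10^-6 = 7.54×10^5 → turbulent
ε/D = 0.14/343 = 4.08×10^-4
Haaland: f = 0.01666
h_f = f(L/D)V²/(2g) = 0.01666·(1380/0.343)·3.474²/(2·9.81) = 41.23 m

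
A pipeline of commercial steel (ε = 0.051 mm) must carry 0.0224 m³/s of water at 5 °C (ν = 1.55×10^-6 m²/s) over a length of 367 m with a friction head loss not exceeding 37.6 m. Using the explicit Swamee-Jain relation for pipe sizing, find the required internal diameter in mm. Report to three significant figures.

Swamee-Jain (Type III): D = 0.66·[ε^1.25·(LQ²/(gh_f))^4.75 + ν·Q^9.4·(L/(gh_f))^5.2]^0.04
LQ²/(gh_f) = 4.992×10^-4; L/(gh_f) = 0.9950
Term 1 = ε^1.25·(…)^4.75 = 8.94×10^-22; Term 2 = ν·Q^9.4·(…)^5.2 = 4.69×10^-22
D = 0.66·(8.94×10^-22 + 4.69×10^-22)^0.04 = 0.09659 m = 96.6 mm
Check: V = 3.06 m/s, Re = 1.91×10^5, f = 0.01916, h_f = 34.7 m ≈ 37.6 m ✓

D ≈ 96.6 mm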